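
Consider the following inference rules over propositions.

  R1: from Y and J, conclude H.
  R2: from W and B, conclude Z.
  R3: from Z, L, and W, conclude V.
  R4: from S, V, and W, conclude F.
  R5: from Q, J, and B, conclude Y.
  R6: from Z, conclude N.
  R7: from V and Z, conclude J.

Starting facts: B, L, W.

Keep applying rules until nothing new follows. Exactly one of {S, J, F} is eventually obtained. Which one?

From W and B, R2 gives Z.
Z, L, and W hold, so V follows (R3).
V and Z hold, so J follows (R7).
F would need S, V, and W (R4), but S is never established. No rule produces S, and it is not given.

J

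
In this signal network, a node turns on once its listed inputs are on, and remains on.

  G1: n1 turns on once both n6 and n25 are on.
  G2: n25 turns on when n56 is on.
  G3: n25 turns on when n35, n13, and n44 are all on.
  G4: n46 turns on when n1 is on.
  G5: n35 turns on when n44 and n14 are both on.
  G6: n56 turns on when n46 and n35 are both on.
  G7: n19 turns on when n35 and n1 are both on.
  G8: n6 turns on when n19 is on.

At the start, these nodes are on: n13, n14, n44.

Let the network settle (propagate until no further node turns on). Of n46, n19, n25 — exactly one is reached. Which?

n25

n44 and n14 are on, so n35 turns on (G5).
G3: n35, n13, and n44 on → n25 on.
n46 would need n1 (G4), but n1 never turns on. n19 would need n35 and n1 (G7), but n1 never turns on.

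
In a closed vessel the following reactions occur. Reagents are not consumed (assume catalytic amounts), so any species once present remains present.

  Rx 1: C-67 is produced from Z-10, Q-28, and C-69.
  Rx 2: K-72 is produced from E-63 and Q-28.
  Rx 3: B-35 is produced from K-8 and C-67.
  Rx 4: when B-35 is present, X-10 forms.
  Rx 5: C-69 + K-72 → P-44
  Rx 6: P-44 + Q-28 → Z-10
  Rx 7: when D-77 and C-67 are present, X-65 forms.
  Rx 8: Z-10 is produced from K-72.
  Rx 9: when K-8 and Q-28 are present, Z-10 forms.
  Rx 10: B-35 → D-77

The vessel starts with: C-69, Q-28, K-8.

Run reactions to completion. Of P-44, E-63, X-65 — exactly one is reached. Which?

X-65

K-8 and Q-28 present → Z-10 forms (Rx 9).
Z-10, Q-28, and C-69 present → C-67 forms (Rx 1).
K-8 and C-67 present → B-35 forms (Rx 3).
B-35 present → D-77 forms (Rx 10).
D-77 and C-67 present → X-65 forms (Rx 7).
No rule produces E-63, and it is not given. P-44 would need C-69 and K-72 (Rx 5), but K-72 never forms.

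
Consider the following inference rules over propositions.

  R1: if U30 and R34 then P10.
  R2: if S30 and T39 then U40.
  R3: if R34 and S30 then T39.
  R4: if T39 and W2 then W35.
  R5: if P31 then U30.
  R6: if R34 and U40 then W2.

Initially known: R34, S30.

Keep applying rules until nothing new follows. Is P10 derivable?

No

P10 would need U30 and R34 (R1), but U30 is never established.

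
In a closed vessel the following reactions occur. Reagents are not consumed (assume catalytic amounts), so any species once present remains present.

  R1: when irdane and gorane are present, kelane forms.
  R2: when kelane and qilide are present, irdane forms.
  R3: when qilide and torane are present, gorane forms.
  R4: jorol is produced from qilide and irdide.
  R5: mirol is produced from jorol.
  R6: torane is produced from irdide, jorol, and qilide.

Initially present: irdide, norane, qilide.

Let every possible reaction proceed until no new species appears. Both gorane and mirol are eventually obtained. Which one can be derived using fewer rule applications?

mirol

mirol: qilide and irdide present → jorol forms (R4). jorol present → mirol forms (R5). [2 rule applications]
gorane: qilide and irdide present → jorol forms (R4). irdide, jorol, and qilide present → torane forms (R6). qilide and torane present → gorane forms (R3). [3 rule applications]
mirol needs fewer.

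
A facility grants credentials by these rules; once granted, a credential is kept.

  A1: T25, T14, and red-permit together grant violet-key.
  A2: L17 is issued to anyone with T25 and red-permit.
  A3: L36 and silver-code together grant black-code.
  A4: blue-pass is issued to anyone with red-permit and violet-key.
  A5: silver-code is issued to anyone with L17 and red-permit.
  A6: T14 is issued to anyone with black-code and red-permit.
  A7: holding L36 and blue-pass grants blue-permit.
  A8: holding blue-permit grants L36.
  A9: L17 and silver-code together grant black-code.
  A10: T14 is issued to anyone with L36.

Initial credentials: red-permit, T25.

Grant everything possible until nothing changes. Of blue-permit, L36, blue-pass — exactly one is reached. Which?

blue-pass

Holding T25 and red-permit grants L17 (A2).
Holding L17 and red-permit grants silver-code (A5).
Holding L17 and silver-code grants black-code (A9).
Holding black-code and red-permit grants T14 (A6).
Holding T25, T14, and red-permit grants violet-key (A1).
Holding red-permit and violet-key grants blue-pass (A4).
blue-permit would need L36 and blue-pass (A7), but L36 is never granted. L36 would need blue-permit (A8), but blue-permit is never granted.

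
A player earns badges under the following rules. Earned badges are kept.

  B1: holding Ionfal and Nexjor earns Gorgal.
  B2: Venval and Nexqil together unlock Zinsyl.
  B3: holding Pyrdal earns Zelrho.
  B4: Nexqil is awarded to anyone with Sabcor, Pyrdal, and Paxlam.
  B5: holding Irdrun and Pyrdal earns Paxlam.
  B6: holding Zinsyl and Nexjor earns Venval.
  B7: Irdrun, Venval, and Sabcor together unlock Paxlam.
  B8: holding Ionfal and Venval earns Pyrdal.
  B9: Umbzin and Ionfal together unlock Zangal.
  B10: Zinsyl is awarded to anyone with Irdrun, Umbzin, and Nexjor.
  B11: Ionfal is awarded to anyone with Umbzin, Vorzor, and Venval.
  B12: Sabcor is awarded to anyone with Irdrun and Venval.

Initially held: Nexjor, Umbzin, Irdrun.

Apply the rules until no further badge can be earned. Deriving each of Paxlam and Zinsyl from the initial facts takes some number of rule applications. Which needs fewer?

Zinsyl: With Irdrun, Umbzin, and Nexjor, Zinsyl is earned (B10). [1 rule application]
Paxlam: With Irdrun, Umbzin, and Nexjor, Zinsyl is earned (B10). With Zinsyl and Nexjor, Venval is earned (B6). With Irdrun and Venval, Sabcor is earned (B12). With Irdrun, Venval, and Sabcor, Paxlam is earned (B7). [4 rule applications]
Zinsyl needs fewer.

Zinsyl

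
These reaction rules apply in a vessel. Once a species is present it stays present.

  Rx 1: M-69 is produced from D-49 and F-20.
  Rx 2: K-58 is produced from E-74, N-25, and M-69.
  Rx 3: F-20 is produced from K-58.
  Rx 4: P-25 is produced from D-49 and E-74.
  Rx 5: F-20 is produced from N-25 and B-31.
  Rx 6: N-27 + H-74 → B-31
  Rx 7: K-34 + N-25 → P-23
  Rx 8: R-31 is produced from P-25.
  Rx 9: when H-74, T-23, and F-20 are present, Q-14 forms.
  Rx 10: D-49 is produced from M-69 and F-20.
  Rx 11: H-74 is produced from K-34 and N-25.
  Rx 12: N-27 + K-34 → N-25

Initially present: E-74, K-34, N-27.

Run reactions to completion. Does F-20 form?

N-27 and K-34 present → N-25 forms (Rx 12).
K-34 and N-25 present → H-74 forms (Rx 11).
N-27 and H-74 present → B-31 forms (Rx 6).
N-25 and B-31 present → F-20 forms (Rx 5).

Yes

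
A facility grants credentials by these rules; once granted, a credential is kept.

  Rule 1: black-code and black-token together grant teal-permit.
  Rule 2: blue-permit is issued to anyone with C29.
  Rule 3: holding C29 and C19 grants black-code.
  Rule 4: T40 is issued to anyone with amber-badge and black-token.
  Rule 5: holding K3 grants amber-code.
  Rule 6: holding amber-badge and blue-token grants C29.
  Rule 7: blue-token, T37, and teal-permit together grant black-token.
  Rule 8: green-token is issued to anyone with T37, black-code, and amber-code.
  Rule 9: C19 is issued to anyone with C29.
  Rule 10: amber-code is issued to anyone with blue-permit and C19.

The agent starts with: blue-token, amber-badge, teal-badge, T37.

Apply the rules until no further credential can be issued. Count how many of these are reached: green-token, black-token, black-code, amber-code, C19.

4

Holding amber-badge and blue-token grants C29 (Rule 6).
Holding C29 grants blue-permit (Rule 2).
Holding C29 grants C19 (Rule 9).
Holding C29 and C19 grants black-code (Rule 3).
Holding blue-permit and C19 grants amber-code (Rule 10).
Holding T37, black-code, and amber-code grants green-token (Rule 8).
green-token: reached.
black-token would need blue-token, T37, and teal-permit (Rule 7), but teal-permit is never granted.
black-code: reached.
amber-code: reached.
C19: reached.
Reached: green-token, black-code, amber-code, and C19 — 4 of the 5.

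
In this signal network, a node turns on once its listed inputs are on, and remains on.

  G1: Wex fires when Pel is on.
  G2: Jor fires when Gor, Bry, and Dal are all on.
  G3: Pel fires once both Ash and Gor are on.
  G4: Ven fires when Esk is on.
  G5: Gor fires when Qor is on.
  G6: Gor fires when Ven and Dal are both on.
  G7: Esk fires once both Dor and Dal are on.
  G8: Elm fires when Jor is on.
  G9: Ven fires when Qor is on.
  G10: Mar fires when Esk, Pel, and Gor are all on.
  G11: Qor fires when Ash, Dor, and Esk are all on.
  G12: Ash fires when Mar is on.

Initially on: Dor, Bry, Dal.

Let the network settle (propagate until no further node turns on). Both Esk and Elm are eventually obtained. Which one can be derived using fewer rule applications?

Esk

Esk: Dor and Dal are on, so Esk fires (G7). [1 rule application]
Elm: Dor and Dal are on, so Esk fires (G7). Esk is on, so Ven fires (G4). Ven and Dal are on, so Gor fires (G6). G2: Gor, Bry, and Dal on → Jor on. G8: Jor on → Elm on. [5 rule applications]
Esk needs fewer.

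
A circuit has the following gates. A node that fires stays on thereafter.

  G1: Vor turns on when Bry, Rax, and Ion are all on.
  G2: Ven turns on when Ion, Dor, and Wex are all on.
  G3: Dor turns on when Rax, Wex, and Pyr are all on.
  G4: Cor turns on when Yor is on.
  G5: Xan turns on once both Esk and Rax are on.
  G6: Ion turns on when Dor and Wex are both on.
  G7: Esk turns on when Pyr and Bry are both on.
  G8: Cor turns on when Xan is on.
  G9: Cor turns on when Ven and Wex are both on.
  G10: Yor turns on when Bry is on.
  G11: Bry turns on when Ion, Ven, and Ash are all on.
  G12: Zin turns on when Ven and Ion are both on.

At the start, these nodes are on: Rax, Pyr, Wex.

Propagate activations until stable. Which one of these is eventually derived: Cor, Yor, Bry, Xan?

Cor

G3: Rax, Wex, and Pyr on → Dor on.
Dor and Wex are on, so Ion turns on (G6).
Ion, Dor, and Wex are on, so Ven turns on (G2).
Ven and Wex are on, so Cor turns on (G9).
Bry would need Ion, Ven, and Ash (G11), but Ash never turns on. Yor would need Bry (G10), but Bry never turns on. Xan would need Esk and Rax (G5), but Esk never turns on.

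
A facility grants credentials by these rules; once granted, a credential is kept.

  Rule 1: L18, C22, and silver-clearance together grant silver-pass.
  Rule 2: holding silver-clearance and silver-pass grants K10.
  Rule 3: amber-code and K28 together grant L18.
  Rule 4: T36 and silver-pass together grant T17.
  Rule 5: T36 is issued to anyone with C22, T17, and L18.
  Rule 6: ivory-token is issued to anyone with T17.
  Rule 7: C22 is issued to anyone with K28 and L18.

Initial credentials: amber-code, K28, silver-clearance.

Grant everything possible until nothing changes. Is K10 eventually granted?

Holding amber-code and K28 grants L18 (Rule 3).
Holding K28 and L18 grants C22 (Rule 7).
Holding L18, C22, and silver-clearance grants silver-pass (Rule 1).
Holding silver-clearance and silver-pass grants K10 (Rule 2).

Yes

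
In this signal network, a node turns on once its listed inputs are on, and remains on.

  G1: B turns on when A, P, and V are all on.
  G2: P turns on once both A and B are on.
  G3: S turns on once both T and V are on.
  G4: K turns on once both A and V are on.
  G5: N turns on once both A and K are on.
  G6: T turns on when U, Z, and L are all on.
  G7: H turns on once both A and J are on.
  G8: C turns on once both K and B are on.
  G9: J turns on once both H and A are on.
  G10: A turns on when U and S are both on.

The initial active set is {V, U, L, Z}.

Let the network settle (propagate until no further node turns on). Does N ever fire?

G6: U, Z, and L on → T on.
T and V are on, so S turns on (G3).
G10: U and S on → A on.
G4: A and V on → K on.
G5: A and K on → N on.

Yes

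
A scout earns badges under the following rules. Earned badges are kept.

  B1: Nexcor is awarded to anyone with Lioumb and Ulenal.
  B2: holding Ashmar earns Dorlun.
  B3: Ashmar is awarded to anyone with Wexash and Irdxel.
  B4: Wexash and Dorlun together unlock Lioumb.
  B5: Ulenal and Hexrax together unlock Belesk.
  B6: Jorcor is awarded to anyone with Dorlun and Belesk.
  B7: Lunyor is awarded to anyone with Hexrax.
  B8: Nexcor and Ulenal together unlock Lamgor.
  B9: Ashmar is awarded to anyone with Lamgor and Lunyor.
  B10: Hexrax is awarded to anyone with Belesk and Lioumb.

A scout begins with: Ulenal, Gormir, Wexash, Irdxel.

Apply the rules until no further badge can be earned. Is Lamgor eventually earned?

With Wexash and Irdxel, Ashmar is earned (B3).
With Ashmar, Dorlun is earned (B2).
With Wexash and Dorlun, Lioumb is earned (B4).
With Lioumb and Ulenal, Nexcor is earned (B1).
With Nexcor and Ulenal, Lamgor is earned (B8).

Yes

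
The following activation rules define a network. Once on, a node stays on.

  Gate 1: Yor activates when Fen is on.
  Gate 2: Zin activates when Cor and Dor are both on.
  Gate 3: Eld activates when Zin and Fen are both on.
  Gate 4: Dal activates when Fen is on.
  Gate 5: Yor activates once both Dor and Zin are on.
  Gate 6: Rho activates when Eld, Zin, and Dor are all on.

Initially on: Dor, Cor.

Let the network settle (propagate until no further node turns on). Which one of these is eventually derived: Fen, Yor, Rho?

Gate 2: Cor and Dor on → Zin on.
Dor and Zin are on, so Yor activates (Gate 5).
Rho would need Eld, Zin, and Dor (Gate 6), but Eld never turns on. No rule produces Fen, and it is not given.

Yor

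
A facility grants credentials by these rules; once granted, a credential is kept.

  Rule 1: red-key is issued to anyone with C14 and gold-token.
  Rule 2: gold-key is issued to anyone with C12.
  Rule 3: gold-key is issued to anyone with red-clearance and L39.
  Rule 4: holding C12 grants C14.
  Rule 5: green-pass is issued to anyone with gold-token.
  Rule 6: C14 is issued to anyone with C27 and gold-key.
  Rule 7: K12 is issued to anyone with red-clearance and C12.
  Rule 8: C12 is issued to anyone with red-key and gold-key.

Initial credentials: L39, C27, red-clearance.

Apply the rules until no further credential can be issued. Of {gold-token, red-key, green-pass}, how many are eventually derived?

No rule produces gold-token, and it is not given.
red-key would need C14 and gold-token (Rule 1), but gold-token is never granted.
green-pass would need gold-token (Rule 5), but gold-token is never granted.
None of the 3 are reached.

0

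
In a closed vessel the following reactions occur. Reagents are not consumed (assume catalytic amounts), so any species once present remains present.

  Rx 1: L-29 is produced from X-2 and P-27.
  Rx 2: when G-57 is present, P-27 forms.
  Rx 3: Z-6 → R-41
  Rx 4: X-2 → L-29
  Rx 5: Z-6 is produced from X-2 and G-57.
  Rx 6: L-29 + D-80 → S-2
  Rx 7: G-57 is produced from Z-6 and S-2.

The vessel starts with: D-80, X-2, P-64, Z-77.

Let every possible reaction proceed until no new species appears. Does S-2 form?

Yes

X-2 present → L-29 forms (Rx 4).
L-29 and D-80 present → S-2 forms (Rx 6).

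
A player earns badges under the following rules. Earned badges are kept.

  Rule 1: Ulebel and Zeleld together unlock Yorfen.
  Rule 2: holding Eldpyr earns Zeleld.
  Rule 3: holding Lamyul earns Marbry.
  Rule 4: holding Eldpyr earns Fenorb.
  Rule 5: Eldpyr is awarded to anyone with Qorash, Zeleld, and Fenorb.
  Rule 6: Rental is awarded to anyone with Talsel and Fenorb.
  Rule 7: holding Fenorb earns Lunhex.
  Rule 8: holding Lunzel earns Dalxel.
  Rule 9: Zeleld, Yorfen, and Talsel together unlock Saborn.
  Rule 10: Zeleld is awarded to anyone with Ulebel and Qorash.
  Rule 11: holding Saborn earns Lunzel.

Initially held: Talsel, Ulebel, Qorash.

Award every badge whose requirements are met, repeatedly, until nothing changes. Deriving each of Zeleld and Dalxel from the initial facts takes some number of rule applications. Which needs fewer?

Zeleld: With Ulebel and Qorash, Zeleld is earned (Rule 10). [1 rule application]
Dalxel: With Ulebel and Qorash, Zeleld is earned (Rule 10). With Ulebel and Zeleld, Yorfen is earned (Rule 1). With Zeleld, Yorfen, and Talsel, Saborn is earned (Rule 9). With Saborn, Lunzel is earned (Rule 11). With Lunzel, Dalxel is earned (Rule 8). [5 rule applications]
Zeleld needs fewer.

Zeleld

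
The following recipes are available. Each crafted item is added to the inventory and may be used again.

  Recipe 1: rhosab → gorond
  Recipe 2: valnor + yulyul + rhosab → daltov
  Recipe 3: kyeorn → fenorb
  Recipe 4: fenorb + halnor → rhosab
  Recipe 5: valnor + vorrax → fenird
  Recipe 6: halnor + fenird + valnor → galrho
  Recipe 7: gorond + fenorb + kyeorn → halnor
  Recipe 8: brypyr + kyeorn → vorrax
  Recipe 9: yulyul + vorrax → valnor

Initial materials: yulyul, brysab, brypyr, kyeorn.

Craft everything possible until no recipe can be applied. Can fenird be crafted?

brypyr + kyeorn → vorrax (Recipe 8).
Using Recipe 9, yulyul and vorrax make valnor.
valnor + vorrax → fenird (Recipe 5).

Yes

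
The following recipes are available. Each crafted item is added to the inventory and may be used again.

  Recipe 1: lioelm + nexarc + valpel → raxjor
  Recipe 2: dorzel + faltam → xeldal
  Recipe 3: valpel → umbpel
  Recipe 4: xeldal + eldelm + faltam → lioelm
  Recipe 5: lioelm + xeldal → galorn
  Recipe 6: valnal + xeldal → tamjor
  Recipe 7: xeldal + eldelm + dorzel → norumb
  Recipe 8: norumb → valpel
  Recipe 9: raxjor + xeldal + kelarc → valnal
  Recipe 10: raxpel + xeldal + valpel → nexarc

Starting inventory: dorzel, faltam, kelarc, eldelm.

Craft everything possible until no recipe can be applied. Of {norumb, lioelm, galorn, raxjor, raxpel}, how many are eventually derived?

3

dorzel + faltam → xeldal (Recipe 2).
Using Recipe 4, xeldal, eldelm, and faltam make lioelm.
Using Recipe 7, xeldal, eldelm, and dorzel make norumb.
Using Recipe 5, lioelm and xeldal make galorn.
norumb: reached.
lioelm: reached.
galorn: reached.
raxjor would need lioelm, nexarc, and valpel (Recipe 1), but nexarc is never obtained.
No rule produces raxpel, and it is not given.
Reached: norumb, lioelm, and galorn — 3 of the 5.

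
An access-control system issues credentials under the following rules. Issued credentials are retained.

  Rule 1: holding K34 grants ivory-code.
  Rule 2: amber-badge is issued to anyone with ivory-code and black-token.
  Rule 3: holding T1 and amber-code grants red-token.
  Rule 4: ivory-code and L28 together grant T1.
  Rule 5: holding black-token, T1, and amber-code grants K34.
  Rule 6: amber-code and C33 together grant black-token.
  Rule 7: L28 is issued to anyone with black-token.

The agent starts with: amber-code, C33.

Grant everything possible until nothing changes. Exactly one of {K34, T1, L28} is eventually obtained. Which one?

Holding amber-code and C33 grants black-token (Rule 6).
Holding black-token grants L28 (Rule 7).
T1 would need ivory-code and L28 (Rule 4), but ivory-code is never granted. K34 would need black-token, T1, and amber-code (Rule 5), but T1 is never granted.

L28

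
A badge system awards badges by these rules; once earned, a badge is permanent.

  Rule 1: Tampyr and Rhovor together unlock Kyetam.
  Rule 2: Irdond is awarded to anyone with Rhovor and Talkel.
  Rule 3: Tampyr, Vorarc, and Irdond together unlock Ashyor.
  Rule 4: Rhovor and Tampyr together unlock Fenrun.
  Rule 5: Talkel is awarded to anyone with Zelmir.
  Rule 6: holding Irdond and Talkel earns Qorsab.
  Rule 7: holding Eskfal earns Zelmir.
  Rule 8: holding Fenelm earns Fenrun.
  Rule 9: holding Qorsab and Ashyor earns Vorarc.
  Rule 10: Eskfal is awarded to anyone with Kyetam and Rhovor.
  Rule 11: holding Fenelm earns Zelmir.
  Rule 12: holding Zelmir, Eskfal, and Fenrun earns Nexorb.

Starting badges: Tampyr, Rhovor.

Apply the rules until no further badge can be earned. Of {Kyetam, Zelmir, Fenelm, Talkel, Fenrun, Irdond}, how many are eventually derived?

With Tampyr and Rhovor, Kyetam is earned (Rule 1).
With Rhovor and Tampyr, Fenrun is earned (Rule 4).
With Kyetam and Rhovor, Eskfal is earned (Rule 10).
With Eskfal, Zelmir is earned (Rule 7).
With Zelmir, Talkel is earned (Rule 5).
With Rhovor and Talkel, Irdond is earned (Rule 2).
Kyetam: reached.
Zelmir: reached.
No rule produces Fenelm, and it is not given.
Talkel: reached.
Fenrun: reached.
Irdond: reached.
Reached: Kyetam, Zelmir, Talkel, Fenrun, and Irdond — 5 of the 6.

5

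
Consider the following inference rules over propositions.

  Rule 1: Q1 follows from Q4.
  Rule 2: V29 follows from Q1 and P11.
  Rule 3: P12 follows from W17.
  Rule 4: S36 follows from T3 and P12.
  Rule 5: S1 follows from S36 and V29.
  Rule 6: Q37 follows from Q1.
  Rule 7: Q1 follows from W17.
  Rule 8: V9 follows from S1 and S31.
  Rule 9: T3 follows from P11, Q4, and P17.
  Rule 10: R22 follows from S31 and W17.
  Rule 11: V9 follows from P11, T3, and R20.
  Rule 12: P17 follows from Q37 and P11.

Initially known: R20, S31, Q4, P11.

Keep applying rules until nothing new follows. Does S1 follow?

No

S1 would need S36 and V29 (Rule 5), but S36 is never established.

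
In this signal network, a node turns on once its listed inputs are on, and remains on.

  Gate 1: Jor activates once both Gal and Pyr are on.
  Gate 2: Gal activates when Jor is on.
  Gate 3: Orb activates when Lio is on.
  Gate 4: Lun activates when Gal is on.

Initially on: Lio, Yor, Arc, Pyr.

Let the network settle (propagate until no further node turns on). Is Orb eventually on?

Yes

Gate 3: Lio on → Orb on.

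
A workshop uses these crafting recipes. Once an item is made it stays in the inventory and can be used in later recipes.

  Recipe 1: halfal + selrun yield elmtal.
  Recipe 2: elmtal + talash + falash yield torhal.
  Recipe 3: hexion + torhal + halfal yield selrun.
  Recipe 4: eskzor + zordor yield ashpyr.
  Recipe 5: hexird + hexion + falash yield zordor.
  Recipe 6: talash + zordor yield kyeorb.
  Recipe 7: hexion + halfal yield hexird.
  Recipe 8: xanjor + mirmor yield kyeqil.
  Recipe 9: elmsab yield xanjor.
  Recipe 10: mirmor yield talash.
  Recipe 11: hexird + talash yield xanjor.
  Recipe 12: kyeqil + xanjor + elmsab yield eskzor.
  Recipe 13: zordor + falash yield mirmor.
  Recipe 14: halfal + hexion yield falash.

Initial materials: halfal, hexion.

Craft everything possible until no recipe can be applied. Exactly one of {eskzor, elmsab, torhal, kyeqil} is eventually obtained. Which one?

halfal + hexion → falash (Recipe 14).
hexion + halfal → hexird (Recipe 7).
hexird + hexion + falash → zordor (Recipe 5).
zordor + falash → mirmor (Recipe 13).
Using Recipe 10, mirmor makes talash.
Using Recipe 11, hexird and talash make xanjor.
Using Recipe 8, xanjor and mirmor make kyeqil.
torhal would need elmtal, talash, and falash (Recipe 2), but elmtal is never obtained. eskzor would need kyeqil, xanjor, and elmsab (Recipe 12), but elmsab is never obtained. No rule produces elmsab, and it is not given.

kyeqil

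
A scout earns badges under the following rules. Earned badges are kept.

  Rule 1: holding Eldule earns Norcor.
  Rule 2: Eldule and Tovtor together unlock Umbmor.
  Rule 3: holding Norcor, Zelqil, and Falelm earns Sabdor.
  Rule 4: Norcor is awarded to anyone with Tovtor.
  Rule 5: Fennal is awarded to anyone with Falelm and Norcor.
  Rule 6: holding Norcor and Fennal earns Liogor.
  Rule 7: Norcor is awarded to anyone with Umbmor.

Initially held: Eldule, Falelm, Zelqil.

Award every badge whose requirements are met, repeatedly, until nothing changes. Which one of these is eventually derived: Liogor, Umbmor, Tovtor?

With Eldule, Norcor is earned (Rule 1).
With Falelm and Norcor, Fennal is earned (Rule 5).
With Norcor and Fennal, Liogor is earned (Rule 6).
Umbmor would need Eldule and Tovtor (Rule 2), but Tovtor is never earned. No rule produces Tovtor, and it is not given.

Liogor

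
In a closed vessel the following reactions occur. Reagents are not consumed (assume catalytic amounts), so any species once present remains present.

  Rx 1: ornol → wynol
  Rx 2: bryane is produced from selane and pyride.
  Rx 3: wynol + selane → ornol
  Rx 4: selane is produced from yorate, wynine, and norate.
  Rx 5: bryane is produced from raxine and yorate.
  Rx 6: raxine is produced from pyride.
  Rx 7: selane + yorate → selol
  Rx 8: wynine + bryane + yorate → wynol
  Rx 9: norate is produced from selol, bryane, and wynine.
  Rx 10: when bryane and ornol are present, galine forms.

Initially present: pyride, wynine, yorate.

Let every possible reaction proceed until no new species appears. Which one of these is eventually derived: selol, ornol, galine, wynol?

pyride present → raxine forms (Rx 6).
raxine and yorate present → bryane forms (Rx 5).
wynine, bryane, and yorate present → wynol forms (Rx 8).
galine would need bryane and ornol (Rx 10), but ornol never forms. ornol would need wynol and selane (Rx 3), but selane never forms. selol would need selane and yorate (Rx 7), but selane never forms.

wynol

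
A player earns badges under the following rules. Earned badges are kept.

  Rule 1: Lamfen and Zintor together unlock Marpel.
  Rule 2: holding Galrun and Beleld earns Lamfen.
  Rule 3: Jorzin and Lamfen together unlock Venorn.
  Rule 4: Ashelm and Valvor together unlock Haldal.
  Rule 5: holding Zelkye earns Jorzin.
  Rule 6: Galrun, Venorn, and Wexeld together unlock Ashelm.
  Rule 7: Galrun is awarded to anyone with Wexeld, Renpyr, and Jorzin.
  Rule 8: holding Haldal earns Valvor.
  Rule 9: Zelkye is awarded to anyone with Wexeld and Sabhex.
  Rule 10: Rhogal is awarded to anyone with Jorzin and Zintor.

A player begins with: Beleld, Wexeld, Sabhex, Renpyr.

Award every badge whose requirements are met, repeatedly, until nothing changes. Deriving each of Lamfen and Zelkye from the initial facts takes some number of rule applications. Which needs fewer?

Zelkye

Zelkye: With Wexeld and Sabhex, Zelkye is earned (Rule 9). [1 rule application]
Lamfen: With Wexeld and Sabhex, Zelkye is earned (Rule 9). With Zelkye, Jorzin is earned (Rule 5). With Wexeld, Renpyr, and Jorzin, Galrun is earned (Rule 7). With Galrun and Beleld, Lamfen is earned (Rule 2). [4 rule applications]
Zelkye needs fewer.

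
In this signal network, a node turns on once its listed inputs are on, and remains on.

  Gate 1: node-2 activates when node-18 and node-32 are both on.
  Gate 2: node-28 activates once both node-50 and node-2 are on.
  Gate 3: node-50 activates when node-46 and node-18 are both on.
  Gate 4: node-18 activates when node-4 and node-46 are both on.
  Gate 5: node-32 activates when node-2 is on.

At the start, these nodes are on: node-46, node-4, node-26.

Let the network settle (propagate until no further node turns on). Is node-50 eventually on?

Yes

node-4 and node-46 are on, so node-18 activates (Gate 4).
node-46 and node-18 are on, so node-50 activates (Gate 3).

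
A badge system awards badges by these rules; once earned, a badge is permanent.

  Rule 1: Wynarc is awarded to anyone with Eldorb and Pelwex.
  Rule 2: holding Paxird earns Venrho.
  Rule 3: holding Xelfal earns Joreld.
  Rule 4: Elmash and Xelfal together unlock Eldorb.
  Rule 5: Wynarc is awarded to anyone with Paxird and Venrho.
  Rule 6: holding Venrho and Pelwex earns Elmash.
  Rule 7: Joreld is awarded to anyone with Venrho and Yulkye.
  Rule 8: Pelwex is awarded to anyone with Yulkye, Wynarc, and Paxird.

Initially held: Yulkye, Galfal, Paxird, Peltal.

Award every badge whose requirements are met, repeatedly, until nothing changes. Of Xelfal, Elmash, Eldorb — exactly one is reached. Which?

Elmash

With Paxird, Venrho is earned (Rule 2).
With Paxird and Venrho, Wynarc is earned (Rule 5).
With Yulkye, Wynarc, and Paxird, Pelwex is earned (Rule 8).
With Venrho and Pelwex, Elmash is earned (Rule 6).
No rule produces Xelfal, and it is not given. Eldorb would need Elmash and Xelfal (Rule 4), but Xelfal is never earned.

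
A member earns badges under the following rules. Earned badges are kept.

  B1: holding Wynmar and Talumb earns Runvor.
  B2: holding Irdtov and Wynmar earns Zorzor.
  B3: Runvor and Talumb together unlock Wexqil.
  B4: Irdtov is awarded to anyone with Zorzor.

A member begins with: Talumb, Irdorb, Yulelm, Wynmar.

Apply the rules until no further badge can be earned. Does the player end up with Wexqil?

With Wynmar and Talumb, Runvor is earned (B1).
With Runvor and Talumb, Wexqil is earned (B3).

Yes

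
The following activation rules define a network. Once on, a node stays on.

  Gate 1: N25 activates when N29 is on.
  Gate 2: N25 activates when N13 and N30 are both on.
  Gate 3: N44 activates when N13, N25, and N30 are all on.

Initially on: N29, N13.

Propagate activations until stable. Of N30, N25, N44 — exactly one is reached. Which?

Gate 1: N29 on → N25 on.
No rule produces N30, and it is not given. N44 would need N13, N25, and N30 (Gate 3), but N30 never turns on.

N25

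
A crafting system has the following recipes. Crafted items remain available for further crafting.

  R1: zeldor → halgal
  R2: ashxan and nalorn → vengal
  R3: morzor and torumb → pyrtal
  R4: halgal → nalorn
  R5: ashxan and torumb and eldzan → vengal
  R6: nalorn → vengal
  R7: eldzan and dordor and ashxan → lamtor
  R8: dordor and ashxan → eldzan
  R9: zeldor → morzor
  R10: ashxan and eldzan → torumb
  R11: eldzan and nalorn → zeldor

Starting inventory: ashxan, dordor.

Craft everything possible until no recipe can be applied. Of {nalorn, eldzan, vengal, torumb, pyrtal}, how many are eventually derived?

3

Using R8, dordor and ashxan make eldzan.
ashxan and eldzan → torumb (R10).
ashxan and torumb and eldzan → vengal (R5).
nalorn would need halgal (R4), but halgal is never obtained.
eldzan: reached.
vengal: reached.
torumb: reached.
pyrtal would need morzor and torumb (R3), but morzor is never obtained.
Reached: eldzan, vengal, and torumb — 3 of the 5.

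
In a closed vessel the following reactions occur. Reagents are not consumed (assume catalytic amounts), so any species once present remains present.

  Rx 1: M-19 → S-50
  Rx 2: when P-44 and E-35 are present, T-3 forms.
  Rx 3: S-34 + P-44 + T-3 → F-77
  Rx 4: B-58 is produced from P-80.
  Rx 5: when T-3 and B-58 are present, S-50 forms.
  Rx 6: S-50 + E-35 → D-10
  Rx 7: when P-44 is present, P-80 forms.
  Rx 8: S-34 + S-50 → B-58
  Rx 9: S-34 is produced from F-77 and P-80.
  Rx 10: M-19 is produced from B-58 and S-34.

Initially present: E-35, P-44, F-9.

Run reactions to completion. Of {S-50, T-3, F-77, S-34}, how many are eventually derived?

P-44 and E-35 present → T-3 forms (Rx 2).
P-44 present → P-80 forms (Rx 7).
P-80 present → B-58 forms (Rx 4).
T-3 and B-58 present → S-50 forms (Rx 5).
S-50: reached.
T-3: reached.
F-77 would need S-34, P-44, and T-3 (Rx 3), but S-34 never forms.
S-34 would need F-77 and P-80 (Rx 9), but F-77 never forms.
Reached: S-50 and T-3 — 2 of the 4.

2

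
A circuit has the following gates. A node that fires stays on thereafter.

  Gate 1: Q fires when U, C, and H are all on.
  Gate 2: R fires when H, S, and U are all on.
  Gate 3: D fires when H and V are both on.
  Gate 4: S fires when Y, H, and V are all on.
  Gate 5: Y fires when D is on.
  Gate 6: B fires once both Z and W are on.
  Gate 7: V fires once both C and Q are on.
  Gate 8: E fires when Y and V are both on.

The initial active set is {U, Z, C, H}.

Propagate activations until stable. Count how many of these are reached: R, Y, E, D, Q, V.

6

Gate 1: U, C, and H on → Q on.
Gate 7: C and Q on → V on.
Gate 3: H and V on → D on.
Gate 5: D on → Y on.
Gate 4: Y, H, and V on → S on.
Y and V are on, so E fires (Gate 8).
H, S, and U are on, so R fires (Gate 2).
R: reached.
Y: reached.
E: reached.
D: reached.
Q: reached.
V: reached.
All 6 are reached.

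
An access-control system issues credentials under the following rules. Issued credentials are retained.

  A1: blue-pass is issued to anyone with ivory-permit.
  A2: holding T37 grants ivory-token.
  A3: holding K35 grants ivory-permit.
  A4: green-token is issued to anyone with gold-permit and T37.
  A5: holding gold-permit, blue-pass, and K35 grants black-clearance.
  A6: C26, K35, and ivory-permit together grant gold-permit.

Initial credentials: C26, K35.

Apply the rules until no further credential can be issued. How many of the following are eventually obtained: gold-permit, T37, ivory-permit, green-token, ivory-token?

Holding K35 grants ivory-permit (A3).
Holding C26, K35, and ivory-permit grants gold-permit (A6).
gold-permit: reached.
No rule produces T37, and it is not given.
ivory-permit: reached.
green-token would need gold-permit and T37 (A4), but T37 is never granted.
ivory-token would need T37 (A2), but T37 is never granted.
Reached: gold-permit and ivory-permit — 2 of the 5.

2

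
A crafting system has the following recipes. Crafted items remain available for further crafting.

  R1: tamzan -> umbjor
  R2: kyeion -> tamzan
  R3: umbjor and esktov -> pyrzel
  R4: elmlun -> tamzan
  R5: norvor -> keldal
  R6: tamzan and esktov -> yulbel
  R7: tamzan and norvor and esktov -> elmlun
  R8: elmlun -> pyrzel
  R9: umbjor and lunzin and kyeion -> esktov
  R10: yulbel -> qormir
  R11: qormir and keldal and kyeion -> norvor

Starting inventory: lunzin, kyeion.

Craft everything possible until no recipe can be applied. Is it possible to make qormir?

Yes

Using R2, kyeion makes tamzan.
tamzan -> umbjor (R1).
umbjor and lunzin and kyeion -> esktov (R9).
tamzan and esktov -> yulbel (R6).
Using R10, yulbel makes qormir.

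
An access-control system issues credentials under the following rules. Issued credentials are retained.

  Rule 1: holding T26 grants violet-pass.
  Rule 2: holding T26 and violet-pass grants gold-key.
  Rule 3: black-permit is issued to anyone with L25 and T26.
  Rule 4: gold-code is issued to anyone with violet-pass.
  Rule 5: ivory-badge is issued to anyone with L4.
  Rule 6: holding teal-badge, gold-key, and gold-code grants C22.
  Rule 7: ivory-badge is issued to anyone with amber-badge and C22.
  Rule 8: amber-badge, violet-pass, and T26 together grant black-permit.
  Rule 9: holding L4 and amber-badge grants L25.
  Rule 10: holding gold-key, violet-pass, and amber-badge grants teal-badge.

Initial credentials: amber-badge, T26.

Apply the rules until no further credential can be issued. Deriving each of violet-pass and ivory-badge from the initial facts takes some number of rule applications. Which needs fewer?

violet-pass: Holding T26 grants violet-pass (Rule 1). [1 rule application]
ivory-badge: Holding T26 grants violet-pass (Rule 1). Holding T26 and violet-pass grants gold-key (Rule 2). Holding violet-pass grants gold-code (Rule 4). Holding gold-key, violet-pass, and amber-badge grants teal-badge (Rule 10). Holding teal-badge, gold-key, and gold-code grants C22 (Rule 6). Holding amber-badge and C22 grants ivory-badge (Rule 7). [6 rule applications]
violet-pass needs fewer.

violet-pass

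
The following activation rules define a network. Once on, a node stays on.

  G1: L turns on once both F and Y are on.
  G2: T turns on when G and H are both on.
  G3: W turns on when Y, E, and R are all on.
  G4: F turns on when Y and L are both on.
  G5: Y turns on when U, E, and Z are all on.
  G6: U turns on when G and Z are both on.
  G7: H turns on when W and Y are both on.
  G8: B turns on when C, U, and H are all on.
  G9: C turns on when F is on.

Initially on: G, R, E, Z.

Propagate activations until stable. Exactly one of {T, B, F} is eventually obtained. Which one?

G6: G and Z on → U on.
G5: U, E, and Z on → Y on.
Y, E, and R are on, so W turns on (G3).
W and Y are on, so H turns on (G7).
G2: G and H on → T on.
F would need Y and L (G4), but L never turns on. B would need C, U, and H (G8), but C never turns on.

T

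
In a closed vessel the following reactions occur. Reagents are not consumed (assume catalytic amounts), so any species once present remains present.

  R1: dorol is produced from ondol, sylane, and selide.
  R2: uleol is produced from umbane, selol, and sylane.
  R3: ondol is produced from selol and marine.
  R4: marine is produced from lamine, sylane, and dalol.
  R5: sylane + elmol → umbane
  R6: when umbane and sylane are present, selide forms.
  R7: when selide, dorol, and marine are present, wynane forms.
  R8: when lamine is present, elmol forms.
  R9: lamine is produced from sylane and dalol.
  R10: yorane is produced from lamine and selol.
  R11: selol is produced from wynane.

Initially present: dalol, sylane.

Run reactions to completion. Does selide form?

sylane and dalol present → lamine forms (R9).
lamine present → elmol forms (R8).
sylane and elmol present → umbane forms (R5).
umbane and sylane present → selide forms (R6).

Yes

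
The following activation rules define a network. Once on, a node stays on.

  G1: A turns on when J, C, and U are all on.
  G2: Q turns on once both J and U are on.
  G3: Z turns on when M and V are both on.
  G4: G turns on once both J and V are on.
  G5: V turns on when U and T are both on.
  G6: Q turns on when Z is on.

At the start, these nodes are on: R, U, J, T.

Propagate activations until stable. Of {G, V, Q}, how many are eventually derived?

G5: U and T on → V on.
G2: J and U on → Q on.
J and V are on, so G turns on (G4).
G: reached.
V: reached.
Q: reached.
All 3 are reached.

3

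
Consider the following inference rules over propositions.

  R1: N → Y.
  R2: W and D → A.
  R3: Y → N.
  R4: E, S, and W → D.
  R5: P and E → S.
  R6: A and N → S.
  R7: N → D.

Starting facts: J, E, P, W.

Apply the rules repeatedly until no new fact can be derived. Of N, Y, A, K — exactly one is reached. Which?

A

P and E hold, so S follows (R5).
From E, S, and W, R4 gives D.
W and D hold, so A follows (R2).
No rule produces K, and it is not given. N would need Y (R3), but Y is never established. Y would need N (R1), but N is never established.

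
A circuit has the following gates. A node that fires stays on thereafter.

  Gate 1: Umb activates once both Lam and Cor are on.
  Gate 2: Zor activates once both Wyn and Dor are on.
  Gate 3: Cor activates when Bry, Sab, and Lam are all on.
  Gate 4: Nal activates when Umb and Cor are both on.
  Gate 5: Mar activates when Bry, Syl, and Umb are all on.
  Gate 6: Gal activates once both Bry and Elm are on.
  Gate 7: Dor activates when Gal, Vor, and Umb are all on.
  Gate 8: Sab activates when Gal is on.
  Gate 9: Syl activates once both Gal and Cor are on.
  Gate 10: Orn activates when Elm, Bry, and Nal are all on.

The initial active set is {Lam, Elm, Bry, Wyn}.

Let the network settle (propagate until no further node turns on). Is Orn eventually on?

Bry and Elm are on, so Gal activates (Gate 6).
Gal is on, so Sab activates (Gate 8).
Gate 3: Bry, Sab, and Lam on → Cor on.
Lam and Cor are on, so Umb activates (Gate 1).
Umb and Cor are on, so Nal activates (Gate 4).
Gate 10: Elm, Bry, and Nal on → Orn on.

Yes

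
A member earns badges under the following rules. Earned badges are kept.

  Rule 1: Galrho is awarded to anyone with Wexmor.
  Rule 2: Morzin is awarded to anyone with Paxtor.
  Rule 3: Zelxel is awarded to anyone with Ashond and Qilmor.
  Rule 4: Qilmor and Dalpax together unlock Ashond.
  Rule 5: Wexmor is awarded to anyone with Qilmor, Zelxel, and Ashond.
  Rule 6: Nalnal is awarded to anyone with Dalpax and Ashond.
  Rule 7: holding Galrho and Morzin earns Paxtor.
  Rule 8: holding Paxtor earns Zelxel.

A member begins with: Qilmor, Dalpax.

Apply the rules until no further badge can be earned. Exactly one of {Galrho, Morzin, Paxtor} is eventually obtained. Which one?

Galrho

With Qilmor and Dalpax, Ashond is earned (Rule 4).
With Ashond and Qilmor, Zelxel is earned (Rule 3).
With Qilmor, Zelxel, and Ashond, Wexmor is earned (Rule 5).
With Wexmor, Galrho is earned (Rule 1).
Paxtor would need Galrho and Morzin (Rule 7), but Morzin is never earned. Morzin would need Paxtor (Rule 2), but Paxtor is never earned.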